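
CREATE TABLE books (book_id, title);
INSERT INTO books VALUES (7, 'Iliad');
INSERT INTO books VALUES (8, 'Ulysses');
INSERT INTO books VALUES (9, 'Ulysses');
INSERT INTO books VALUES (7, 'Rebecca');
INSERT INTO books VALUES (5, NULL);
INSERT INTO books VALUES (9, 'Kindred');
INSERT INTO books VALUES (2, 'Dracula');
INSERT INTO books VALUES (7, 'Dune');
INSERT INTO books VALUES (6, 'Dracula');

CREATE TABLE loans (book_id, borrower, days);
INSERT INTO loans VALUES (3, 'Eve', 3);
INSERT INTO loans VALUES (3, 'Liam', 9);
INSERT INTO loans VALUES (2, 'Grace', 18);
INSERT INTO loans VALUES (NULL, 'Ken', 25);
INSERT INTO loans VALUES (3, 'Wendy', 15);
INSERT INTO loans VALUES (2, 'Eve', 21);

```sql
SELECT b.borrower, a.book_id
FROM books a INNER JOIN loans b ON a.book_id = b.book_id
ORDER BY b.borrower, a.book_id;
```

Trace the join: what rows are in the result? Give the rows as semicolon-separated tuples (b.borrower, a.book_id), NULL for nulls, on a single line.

(Eve, 2); (Grace, 2)

INNER JOIN keeps only pairs where the ON condition holds.
Matching on a.book_id = b.book_id. A NULL in a compared column never satisfies the condition.
Matched pairs: 2.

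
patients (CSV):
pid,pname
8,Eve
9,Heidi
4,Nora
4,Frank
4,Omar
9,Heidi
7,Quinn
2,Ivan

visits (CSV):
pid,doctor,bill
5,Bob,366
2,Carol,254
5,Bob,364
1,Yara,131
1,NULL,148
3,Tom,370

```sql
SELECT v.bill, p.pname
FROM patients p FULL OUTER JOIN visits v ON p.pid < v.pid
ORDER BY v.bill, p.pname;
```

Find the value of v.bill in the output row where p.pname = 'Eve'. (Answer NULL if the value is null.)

NULL

FULL OUTER JOIN keeps every row from both sides; unmatched rows get NULL for the other side's columns.
Matching on p.pid < v.pid.
- p row (pid=8): no match → kept, v columns NULL.
- p row (pid=9): no match → kept, v columns NULL.
- p row (pid=4): matches 2 v row(s) → 2 output row(s).
- p row (pid=4): matches 2 v row(s) → 2 output row(s).
- p row (pid=4): matches 2 v row(s) → 2 output row(s).
- p row (pid=9): no match → kept, v columns NULL.
- p row (pid=7): no match → kept, v columns NULL.
- p row (pid=2): matches 3 v row(s) → 3 output row(s).
- 3 row(s) from v found no p partner → padded with NULL.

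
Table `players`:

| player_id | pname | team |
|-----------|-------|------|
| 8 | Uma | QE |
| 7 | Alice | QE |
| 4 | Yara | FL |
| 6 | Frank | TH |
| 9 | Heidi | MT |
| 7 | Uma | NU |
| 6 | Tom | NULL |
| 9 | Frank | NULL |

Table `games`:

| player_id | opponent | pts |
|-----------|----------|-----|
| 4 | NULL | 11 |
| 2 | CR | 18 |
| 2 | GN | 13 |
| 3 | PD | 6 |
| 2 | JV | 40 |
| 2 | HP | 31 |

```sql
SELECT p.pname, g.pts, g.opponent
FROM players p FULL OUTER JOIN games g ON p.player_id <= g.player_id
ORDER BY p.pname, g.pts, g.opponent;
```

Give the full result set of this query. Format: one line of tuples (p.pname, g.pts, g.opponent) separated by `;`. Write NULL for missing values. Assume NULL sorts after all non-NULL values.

FULL OUTER JOIN keeps every row from both sides; unmatched rows get NULL for the other side's columns.
Matching on p.player_id <= g.player_id.
Matched pairs: 1; unmatched p rows kept: 7; unmatched g rows kept: 5.

(Alice, NULL, NULL); (Frank, NULL, NULL); (Frank, NULL, NULL); (Heidi, NULL, NULL); (Tom, NULL, NULL); (Uma, NULL, NULL); (Uma, NULL, NULL); (Yara, 11, NULL); (NULL, 6, PD); (NULL, 13, GN); (NULL, 18, CR); (NULL, 31, HP); (NULL, 40, JV)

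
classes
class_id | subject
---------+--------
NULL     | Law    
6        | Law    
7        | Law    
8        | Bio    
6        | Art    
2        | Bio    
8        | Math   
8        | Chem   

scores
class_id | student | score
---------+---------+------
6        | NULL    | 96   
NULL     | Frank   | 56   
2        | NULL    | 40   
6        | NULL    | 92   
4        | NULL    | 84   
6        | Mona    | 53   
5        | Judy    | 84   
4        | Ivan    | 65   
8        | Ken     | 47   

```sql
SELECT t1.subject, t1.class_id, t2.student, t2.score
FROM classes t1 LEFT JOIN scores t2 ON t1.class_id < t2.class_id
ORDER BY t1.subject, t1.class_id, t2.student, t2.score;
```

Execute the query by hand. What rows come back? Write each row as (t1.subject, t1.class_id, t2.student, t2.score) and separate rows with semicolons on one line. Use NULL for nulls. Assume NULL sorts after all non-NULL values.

LEFT JOIN keeps every row from `classes`; unmatched rows get NULL for `scores`'s columns.
Matching on t1.class_id < t2.class_id. A NULL in a compared column never satisfies the condition.
- class_id=NULL: no t2 row matches, row kept with t2 columns NULL.
- class_id=6: 1 matching t2 row(s), so 1 row(s) emitted.
- class_id=7: 1 matching t2 row(s), so 1 row(s) emitted.
- class_id=8: no t2 row matches, row kept with t2 columns NULL.
- class_id=6: 1 matching t2 row(s), so 1 row(s) emitted.
- class_id=2: 7 matching t2 row(s), so 7 row(s) emitted.
- class_id=8: no t2 row matches, row kept with t2 columns NULL.
- class_id=8: no t2 row matches, row kept with t2 columns NULL.

(Art, 6, Ken, 47); (Bio, 2, Ivan, 65); (Bio, 2, Judy, 84); (Bio, 2, Ken, 47); (Bio, 2, Mona, 53); (Bio, 2, NULL, 84); (Bio, 2, NULL, 92); (Bio, 2, NULL, 96); (Bio, 8, NULL, NULL); (Chem, 8, NULL, NULL); (Law, 6, Ken, 47); (Law, 7, Ken, 47); (Law, NULL, NULL, NULL); (Math, 8, NULL, NULL)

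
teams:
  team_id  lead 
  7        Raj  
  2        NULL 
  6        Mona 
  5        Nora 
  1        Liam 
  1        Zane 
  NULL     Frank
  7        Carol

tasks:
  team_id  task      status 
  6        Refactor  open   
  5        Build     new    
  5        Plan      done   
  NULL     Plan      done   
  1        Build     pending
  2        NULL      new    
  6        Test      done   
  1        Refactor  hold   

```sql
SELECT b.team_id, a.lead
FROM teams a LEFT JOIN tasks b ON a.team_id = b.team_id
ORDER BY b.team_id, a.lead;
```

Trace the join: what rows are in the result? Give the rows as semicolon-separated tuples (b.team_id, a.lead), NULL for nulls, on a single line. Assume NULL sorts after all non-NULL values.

(1, Liam); (1, Liam); (1, Zane); (1, Zane); (2, NULL); (5, Nora); (5, Nora); (6, Mona); (6, Mona); (NULL, Carol); (NULL, Frank); (NULL, Raj)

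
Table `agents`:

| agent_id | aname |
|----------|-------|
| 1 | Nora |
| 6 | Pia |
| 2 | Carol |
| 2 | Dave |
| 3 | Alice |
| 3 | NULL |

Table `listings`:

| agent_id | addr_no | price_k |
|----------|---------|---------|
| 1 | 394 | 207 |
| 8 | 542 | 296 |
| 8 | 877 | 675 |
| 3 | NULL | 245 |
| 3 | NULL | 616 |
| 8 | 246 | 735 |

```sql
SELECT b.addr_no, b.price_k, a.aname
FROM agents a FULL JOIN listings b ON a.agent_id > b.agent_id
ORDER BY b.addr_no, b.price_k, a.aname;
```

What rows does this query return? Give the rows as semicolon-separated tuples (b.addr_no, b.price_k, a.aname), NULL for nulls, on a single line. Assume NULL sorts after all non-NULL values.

FULL OUTER JOIN keeps every row from both sides; unmatched rows get NULL for the other side's columns.
Matching on a.agent_id > b.agent_id.
Matched pairs: 7; unmatched a rows kept: 1; unmatched b rows kept: 3.

(246, 735, NULL); (394, 207, Alice); (394, 207, Carol); (394, 207, Dave); (394, 207, Pia); (394, 207, NULL); (542, 296, NULL); (877, 675, NULL); (NULL, 245, Pia); (NULL, 616, Pia); (NULL, NULL, Nora)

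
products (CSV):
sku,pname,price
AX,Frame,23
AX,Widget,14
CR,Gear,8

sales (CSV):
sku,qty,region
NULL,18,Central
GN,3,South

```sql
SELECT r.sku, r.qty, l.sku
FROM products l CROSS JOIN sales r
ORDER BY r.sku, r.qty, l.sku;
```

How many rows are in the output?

CROSS JOIN pairs every row of `products` with every row of `sales`: 3 × 2 = 6 rows.

6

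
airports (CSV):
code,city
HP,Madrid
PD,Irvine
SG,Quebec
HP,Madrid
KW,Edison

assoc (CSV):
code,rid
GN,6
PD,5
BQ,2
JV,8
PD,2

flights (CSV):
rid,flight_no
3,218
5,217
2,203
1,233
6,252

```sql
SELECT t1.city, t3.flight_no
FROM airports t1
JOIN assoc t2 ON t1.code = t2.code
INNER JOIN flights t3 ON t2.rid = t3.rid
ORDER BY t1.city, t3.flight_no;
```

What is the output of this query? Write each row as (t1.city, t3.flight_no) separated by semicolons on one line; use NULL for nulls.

Joins associate left-to-right: airports INNER JOIN assoc on code gives 2 intermediate row(s).
Then INNER JOIN `flights t3` on rid: keep only rows whose t2.rid appears in t3.

(Irvine, 203); (Irvine, 217)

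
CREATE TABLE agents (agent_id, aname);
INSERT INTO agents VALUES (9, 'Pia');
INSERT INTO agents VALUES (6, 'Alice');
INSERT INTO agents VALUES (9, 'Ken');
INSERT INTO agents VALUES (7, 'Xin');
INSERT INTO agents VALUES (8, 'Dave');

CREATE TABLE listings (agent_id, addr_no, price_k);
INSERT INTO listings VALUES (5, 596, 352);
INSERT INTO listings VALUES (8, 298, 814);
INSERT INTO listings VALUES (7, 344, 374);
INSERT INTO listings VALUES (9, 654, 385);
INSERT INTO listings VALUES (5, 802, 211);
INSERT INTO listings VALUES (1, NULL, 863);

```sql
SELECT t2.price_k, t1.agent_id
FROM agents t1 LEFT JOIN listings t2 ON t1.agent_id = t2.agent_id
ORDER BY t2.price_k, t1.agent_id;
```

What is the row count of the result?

5

LEFT JOIN keeps every row from `agents`; unmatched rows get NULL for `listings`'s columns.
Matching on t1.agent_id = t2.agent_id.
- t1 (agent_id=9) pairs with 1 row(s) of t2.
- t1 (agent_id=6) has no partner → padded with NULL.
- t1 (agent_id=9) pairs with 1 row(s) of t2.
- t1 (agent_id=7) pairs with 1 row(s) of t2.
- t1 (agent_id=8) pairs with 1 row(s) of t2.
Total: 4 matched + 1 padded = 5 rows.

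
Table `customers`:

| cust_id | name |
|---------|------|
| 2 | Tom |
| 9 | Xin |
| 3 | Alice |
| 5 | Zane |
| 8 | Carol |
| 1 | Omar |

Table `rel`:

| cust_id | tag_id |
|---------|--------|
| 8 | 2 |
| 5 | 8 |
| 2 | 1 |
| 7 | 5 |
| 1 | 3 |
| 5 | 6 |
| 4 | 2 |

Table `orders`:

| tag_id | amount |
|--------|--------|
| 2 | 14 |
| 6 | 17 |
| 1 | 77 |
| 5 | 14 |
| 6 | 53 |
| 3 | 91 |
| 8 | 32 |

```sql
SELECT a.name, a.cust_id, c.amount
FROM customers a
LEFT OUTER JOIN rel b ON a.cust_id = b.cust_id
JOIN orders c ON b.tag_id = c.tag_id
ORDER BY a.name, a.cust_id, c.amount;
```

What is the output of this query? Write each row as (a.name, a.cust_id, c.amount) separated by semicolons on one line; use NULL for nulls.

(Carol, 8, 14); (Omar, 1, 91); (Tom, 2, 77); (Zane, 5, 17); (Zane, 5, 32); (Zane, 5, 53)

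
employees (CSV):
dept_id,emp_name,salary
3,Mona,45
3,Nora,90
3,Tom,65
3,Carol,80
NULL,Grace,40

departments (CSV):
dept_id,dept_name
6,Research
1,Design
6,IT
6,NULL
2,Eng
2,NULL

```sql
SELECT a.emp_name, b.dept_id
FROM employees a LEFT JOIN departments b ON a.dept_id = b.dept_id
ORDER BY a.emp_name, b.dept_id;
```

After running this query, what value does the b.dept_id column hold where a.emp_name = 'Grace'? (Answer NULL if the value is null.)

NULL

LEFT JOIN keeps every row from `employees`; unmatched rows get NULL for `departments`'s columns.
Matching on a.dept_id = b.dept_id. A NULL in a compared column never satisfies the condition.
- a (dept_id=3) has no partner → padded with NULL.
- a (dept_id=3) has no partner → padded with NULL.
- a (dept_id=3) has no partner → padded with NULL.
- a (dept_id=3) has no partner → padded with NULL.
- a (dept_id=NULL) has no partner → padded with NULL.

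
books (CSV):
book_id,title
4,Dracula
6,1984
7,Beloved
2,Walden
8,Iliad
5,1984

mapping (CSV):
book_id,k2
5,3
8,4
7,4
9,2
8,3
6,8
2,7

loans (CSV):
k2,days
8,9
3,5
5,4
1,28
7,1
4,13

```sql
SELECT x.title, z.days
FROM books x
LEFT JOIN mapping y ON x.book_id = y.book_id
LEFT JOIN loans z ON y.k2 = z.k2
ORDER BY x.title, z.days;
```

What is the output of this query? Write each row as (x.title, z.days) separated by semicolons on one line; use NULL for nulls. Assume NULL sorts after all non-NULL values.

(1984, 5); (1984, 9); (Beloved, 13); (Dracula, NULL); (Iliad, 5); (Iliad, 13); (Walden, 1)

Evaluate left to right. First `books x LEFT JOIN mapping y` on book_id: 7 row(s).
Then LEFT JOIN `loans z` on k2: each of those 7 rows is kept; rows whose y.k2 has no match in z get NULL for z's columns.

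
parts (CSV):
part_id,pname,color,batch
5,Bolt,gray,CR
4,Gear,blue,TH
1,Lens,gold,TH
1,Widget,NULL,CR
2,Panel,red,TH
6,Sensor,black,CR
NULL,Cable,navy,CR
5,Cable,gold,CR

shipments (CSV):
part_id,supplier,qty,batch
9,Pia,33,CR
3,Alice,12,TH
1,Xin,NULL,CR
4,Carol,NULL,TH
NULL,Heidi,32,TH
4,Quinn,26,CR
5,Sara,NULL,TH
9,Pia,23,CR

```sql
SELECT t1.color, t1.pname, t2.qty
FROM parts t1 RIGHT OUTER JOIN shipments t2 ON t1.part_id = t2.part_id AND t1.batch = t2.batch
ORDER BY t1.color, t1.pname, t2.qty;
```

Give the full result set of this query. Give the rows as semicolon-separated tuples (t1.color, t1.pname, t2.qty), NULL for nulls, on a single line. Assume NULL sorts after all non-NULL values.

(blue, Gear, NULL); (NULL, Widget, NULL); (NULL, NULL, 12); (NULL, NULL, 23); (NULL, NULL, 26); (NULL, NULL, 32); (NULL, NULL, 33); (NULL, NULL, NULL)

RIGHT JOIN keeps every row from `shipments`; unmatched rows get NULL for `parts`'s columns.
Matching on t1.part_id = t2.part_id AND t1.batch = t2.batch. A NULL in a compared column never satisfies the condition.
- t1[0] part_id=5, batch=CR → no match.
- t1[1] part_id=4, batch=TH → 1 match(es) in t2 → 1 row(s).
- t1[2] part_id=1, batch=TH → no match.
- t1[3] part_id=1, batch=CR → 1 match(es) in t2 → 1 row(s).
- t1[4] part_id=2, batch=TH → no match.
- t1[5] part_id=6, batch=CR → no match.
- t1[6] part_id=NULL, batch=CR → no match.
- t1[7] part_id=5, batch=CR → no match.
- 6 row(s) from t2 found no t1 partner → padded with NULL.
After projecting and ordering:
t1.color | t1.pname | t2.qty
blue | Gear | NULL
NULL | Widget | NULL
NULL | NULL | 12
NULL | NULL | 23
NULL | NULL | 26
NULL | NULL | 32
NULL | NULL | 33
NULL | NULL | NULL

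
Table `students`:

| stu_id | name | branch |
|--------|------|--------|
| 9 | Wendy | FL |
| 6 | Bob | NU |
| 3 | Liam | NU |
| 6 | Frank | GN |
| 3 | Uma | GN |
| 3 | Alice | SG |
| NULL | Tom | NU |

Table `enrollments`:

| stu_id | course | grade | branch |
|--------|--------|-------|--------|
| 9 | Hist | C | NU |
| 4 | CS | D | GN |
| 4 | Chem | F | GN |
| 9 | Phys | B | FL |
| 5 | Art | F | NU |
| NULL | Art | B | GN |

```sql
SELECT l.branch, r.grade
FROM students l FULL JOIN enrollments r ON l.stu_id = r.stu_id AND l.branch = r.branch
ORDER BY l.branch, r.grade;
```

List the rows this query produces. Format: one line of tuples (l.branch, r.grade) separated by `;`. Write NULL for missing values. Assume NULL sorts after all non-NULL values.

FULL OUTER JOIN keeps every row from both sides; unmatched rows get NULL for the other side's columns.
Matching on l.stu_id = r.stu_id AND l.branch = r.branch. A NULL in a compared column never satisfies the condition.
- l (stu_id=9, branch=FL) pairs with 1 row(s) of r.
- l (stu_id=6, branch=NU) has no partner → padded with NULL.
- l (stu_id=3, branch=NU) has no partner → padded with NULL.
- l (stu_id=6, branch=GN) has no partner → padded with NULL.
- l (stu_id=3, branch=GN) has no partner → padded with NULL.
- l (stu_id=3, branch=SG) has no partner → padded with NULL.
- l (stu_id=NULL, branch=NU) has no partner → padded with NULL.
- 5 r row(s) had no l match → kept, l columns NULL.

(FL, B); (GN, NULL); (GN, NULL); (NU, NULL); (NU, NULL); (NU, NULL); (SG, NULL); (NULL, B); (NULL, C); (NULL, D); (NULL, F); (NULL, F)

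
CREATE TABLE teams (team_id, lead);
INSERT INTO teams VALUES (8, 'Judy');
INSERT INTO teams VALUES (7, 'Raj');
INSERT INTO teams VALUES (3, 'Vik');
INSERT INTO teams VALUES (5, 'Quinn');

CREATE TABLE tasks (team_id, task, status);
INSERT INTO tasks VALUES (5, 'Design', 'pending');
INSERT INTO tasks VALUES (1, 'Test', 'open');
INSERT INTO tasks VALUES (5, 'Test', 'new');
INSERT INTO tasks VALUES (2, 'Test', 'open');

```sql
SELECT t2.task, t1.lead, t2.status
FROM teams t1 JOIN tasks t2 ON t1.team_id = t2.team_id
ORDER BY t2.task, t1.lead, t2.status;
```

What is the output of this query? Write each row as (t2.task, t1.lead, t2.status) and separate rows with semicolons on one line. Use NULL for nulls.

INNER JOIN keeps only pairs where the ON condition holds.
Matching on t1.team_id = t2.team_id.
Matched pairs: 2.

(Design, Quinn, pending); (Test, Quinn, new)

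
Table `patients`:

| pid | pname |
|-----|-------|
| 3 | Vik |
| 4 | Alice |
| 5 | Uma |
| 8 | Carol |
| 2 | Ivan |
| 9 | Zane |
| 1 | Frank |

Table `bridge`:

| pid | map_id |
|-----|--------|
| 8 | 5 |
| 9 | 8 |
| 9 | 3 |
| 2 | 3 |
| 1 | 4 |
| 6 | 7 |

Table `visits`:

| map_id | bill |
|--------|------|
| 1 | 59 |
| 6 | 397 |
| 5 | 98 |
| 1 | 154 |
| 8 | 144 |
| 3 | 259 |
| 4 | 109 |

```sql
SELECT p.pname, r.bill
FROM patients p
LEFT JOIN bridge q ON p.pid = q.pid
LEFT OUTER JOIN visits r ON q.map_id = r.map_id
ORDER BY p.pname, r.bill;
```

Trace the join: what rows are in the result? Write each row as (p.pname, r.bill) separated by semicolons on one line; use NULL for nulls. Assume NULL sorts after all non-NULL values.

(Alice, NULL); (Carol, 98); (Frank, 109); (Ivan, 259); (Uma, NULL); (Vik, NULL); (Zane, 144); (Zane, 259)

Evaluate left to right. First `patients p LEFT JOIN bridge q` on pid: 8 row(s).
Then LEFT JOIN `visits r` on map_id: each of those 8 rows is kept; rows whose q.map_id has no match in r get NULL for r's columns.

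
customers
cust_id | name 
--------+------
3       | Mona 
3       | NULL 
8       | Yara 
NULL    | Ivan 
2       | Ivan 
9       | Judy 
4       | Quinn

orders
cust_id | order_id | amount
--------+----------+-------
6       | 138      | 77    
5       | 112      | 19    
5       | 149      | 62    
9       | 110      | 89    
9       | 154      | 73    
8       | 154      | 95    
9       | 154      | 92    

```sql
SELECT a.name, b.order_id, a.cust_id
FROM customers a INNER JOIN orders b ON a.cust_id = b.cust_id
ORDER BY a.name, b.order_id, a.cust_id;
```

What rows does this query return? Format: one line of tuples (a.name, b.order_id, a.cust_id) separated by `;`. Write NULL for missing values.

(Judy, 110, 9); (Judy, 154, 9); (Judy, 154, 9); (Yara, 154, 8)

INNER JOIN keeps only pairs where the ON condition holds.
Matching on a.cust_id = b.cust_id. A NULL in a compared column never satisfies the condition.
Matched pairs: 4.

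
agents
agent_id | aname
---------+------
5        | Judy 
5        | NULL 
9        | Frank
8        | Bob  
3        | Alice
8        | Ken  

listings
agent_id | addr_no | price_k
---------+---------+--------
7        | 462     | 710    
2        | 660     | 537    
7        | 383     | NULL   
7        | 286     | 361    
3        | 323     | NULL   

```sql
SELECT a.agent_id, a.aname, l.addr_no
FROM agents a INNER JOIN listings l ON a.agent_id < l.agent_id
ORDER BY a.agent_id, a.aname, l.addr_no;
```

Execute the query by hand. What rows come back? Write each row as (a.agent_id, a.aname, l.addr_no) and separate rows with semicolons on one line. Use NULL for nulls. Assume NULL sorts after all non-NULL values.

(3, Alice, 286); (3, Alice, 383); (3, Alice, 462); (5, Judy, 286); (5, Judy, 383); (5, Judy, 462); (5, NULL, 286); (5, NULL, 383); (5, NULL, 462)

INNER JOIN keeps only pairs where the ON condition holds.
Matching on a.agent_id < l.agent_id.
- a row (agent_id=5): matches 3 l row(s) → 3 output row(s).
- a row (agent_id=5): matches 3 l row(s) → 3 output row(s).
- a row (agent_id=9): no match → dropped.
- a row (agent_id=8): no match → dropped.
- a row (agent_id=3): matches 3 l row(s) → 3 output row(s).
- a row (agent_id=8): no match → dropped.
After projecting and ordering:
a.agent_id | a.aname | l.addr_no
3 | Alice | 286
3 | Alice | 383
3 | Alice | 462
5 | Judy | 286
5 | Judy | 383
5 | Judy | 462
5 | NULL | 286
5 | NULL | 383
5 | NULL | 462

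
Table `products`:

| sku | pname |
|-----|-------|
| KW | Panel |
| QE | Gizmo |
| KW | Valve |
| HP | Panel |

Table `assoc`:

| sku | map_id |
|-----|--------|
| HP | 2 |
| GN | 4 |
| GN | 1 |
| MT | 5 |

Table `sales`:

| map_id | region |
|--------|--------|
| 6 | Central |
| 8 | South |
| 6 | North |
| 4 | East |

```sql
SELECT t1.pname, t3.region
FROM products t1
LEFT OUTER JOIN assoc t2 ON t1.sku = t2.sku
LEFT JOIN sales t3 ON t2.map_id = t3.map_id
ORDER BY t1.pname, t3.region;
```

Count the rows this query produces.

4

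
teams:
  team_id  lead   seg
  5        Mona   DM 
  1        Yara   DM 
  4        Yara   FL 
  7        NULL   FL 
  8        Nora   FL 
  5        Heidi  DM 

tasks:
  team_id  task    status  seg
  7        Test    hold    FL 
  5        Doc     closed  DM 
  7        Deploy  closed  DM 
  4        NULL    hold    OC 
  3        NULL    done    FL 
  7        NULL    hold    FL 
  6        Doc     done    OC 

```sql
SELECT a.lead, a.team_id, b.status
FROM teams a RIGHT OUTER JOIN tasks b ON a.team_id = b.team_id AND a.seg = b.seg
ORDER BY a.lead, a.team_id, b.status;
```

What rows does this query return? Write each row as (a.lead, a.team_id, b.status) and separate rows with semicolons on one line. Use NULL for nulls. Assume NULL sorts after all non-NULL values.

RIGHT JOIN keeps every row from `tasks`; unmatched rows get NULL for `teams`'s columns.
Matching on a.team_id = b.team_id AND a.seg = b.seg.
Matched pairs: 4; unmatched b rows kept: 4.

(Heidi, 5, closed); (Mona, 5, closed); (NULL, 7, hold); (NULL, 7, hold); (NULL, NULL, closed); (NULL, NULL, done); (NULL, NULL, done); (NULL, NULL, hold)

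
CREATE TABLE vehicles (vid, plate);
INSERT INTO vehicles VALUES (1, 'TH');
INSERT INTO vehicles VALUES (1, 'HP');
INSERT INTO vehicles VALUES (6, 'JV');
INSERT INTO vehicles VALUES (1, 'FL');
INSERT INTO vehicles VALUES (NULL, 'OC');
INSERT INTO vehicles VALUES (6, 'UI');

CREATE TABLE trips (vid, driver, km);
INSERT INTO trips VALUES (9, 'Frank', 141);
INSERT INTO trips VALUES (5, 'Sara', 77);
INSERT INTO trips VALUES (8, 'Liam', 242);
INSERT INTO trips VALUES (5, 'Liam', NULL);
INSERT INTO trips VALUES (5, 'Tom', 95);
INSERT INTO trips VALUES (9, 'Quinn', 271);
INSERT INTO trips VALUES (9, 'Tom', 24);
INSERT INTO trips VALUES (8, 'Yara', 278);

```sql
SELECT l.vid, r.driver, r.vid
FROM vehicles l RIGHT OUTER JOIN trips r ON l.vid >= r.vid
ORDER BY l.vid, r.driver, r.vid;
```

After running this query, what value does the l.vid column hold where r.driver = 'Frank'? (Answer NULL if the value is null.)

RIGHT JOIN keeps every row from `trips`; unmatched rows get NULL for `vehicles`'s columns.
Matching on l.vid >= r.vid. A NULL in a compared column never satisfies the condition.
Matched pairs: 6; unmatched r rows kept: 5.

NULL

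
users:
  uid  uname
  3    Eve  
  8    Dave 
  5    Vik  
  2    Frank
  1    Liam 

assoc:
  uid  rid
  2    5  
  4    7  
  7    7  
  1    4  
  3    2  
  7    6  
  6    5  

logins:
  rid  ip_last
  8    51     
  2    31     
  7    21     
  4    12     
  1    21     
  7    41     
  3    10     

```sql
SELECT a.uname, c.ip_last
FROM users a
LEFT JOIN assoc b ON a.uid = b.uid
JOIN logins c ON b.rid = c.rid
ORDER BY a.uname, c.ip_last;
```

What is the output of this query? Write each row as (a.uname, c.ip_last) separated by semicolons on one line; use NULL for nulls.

Step 1 — a LEFT JOIN b on uid → 5 row(s).
Then INNER JOIN `logins c` on rid: keep only rows whose b.rid appears in c.

(Eve, 31); (Liam, 12)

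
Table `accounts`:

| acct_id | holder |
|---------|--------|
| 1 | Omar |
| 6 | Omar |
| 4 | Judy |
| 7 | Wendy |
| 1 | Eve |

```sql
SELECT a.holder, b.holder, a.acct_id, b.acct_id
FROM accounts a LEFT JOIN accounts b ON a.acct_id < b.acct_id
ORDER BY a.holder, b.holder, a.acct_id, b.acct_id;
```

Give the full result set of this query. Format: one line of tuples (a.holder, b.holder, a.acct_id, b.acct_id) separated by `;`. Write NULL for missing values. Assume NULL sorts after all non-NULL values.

(Eve, Judy, 1, 4); (Eve, Omar, 1, 6); (Eve, Wendy, 1, 7); (Judy, Omar, 4, 6); (Judy, Wendy, 4, 7); (Omar, Judy, 1, 4); (Omar, Omar, 1, 6); (Omar, Wendy, 1, 7); (Omar, Wendy, 6, 7); (Wendy, NULL, 7, NULL)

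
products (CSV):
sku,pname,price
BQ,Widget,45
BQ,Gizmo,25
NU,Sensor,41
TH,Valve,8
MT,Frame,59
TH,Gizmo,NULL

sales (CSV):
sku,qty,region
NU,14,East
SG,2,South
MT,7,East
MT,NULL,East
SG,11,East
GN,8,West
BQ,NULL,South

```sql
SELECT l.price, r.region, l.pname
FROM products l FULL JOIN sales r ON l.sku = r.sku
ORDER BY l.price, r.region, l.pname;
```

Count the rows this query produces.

10

FULL OUTER JOIN keeps every row from both sides; unmatched rows get NULL for the other side's columns.
Matching on l.sku = r.sku.
Matched pairs: 5; unmatched l rows kept: 2; unmatched r rows kept: 3.
Total: 5 matched + 5 padded = 10 rows.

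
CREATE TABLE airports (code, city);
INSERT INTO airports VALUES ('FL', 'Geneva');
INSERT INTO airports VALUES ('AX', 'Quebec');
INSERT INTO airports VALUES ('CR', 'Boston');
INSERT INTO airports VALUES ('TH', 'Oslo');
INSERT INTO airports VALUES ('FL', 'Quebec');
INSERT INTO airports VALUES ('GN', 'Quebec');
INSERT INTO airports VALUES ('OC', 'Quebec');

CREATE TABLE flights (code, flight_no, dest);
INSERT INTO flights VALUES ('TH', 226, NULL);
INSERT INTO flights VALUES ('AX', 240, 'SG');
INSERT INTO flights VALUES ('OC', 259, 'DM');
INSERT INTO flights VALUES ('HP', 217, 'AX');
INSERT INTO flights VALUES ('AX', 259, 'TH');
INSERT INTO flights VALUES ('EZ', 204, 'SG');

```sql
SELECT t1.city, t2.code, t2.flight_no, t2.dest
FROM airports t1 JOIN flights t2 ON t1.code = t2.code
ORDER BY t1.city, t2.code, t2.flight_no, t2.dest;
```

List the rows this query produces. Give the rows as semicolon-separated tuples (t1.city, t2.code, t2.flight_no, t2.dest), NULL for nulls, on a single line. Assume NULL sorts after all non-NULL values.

(Oslo, TH, 226, NULL); (Quebec, AX, 240, SG); (Quebec, AX, 259, TH); (Quebec, OC, 259, DM)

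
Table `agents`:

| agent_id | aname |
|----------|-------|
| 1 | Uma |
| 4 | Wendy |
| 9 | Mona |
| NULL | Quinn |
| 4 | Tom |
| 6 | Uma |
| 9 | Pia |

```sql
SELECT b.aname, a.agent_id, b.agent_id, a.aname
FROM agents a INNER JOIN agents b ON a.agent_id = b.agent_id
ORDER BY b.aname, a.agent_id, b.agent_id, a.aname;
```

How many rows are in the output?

INNER JOIN keeps only pairs where the ON condition holds.
Matching on a.agent_id = b.agent_id. A NULL in a compared column never satisfies the condition.
- a[0] agent_id=1 → 1 match(es) in b → 1 row(s).
- a[1] agent_id=4 → 2 match(es) in b → 2 row(s).
- a[2] agent_id=9 → 2 match(es) in b → 2 row(s).
- a[3] agent_id=NULL → no match; dropped.
- a[4] agent_id=4 → 2 match(es) in b → 2 row(s).
- a[5] agent_id=6 → 1 match(es) in b → 1 row(s).
- a[6] agent_id=9 → 2 match(es) in b → 2 row(s).
Total: 10 rows.

10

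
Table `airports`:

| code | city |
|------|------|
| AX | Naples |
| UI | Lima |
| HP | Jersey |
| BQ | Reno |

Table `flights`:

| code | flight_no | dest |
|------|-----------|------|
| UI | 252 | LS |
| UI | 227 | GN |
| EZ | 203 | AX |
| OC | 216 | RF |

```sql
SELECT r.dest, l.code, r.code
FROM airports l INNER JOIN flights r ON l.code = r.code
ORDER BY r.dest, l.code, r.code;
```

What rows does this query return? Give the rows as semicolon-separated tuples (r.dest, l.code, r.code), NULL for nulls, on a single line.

INNER JOIN keeps only pairs where the ON condition holds.
Matching on l.code = r.code.
- l (code=AX) has no partner → excluded.
- l (code=UI) pairs with 2 row(s) of r.
- l (code=HP) has no partner → excluded.
- l (code=BQ) has no partner → excluded.
After projecting and ordering:
r.dest | l.code | r.code
GN | UI | UI
LS | UI | UI

(GN, UI, UI); (LS, UI, UI)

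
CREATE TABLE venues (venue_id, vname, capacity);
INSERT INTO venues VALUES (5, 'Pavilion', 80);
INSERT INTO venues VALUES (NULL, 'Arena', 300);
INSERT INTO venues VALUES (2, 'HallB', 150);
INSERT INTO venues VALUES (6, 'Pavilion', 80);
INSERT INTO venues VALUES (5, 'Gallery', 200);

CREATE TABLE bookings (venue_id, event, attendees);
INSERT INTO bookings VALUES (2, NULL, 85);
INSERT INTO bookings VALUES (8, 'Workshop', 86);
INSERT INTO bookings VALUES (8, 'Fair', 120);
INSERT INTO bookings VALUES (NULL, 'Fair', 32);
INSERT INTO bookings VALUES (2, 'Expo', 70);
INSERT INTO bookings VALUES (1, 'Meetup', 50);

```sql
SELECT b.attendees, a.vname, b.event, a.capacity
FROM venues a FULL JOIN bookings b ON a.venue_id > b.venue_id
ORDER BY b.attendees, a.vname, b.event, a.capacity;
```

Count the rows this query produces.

FULL OUTER JOIN keeps every row from both sides; unmatched rows get NULL for the other side's columns.
Matching on a.venue_id > b.venue_id. A NULL in a compared column never satisfies the condition.
- a (venue_id=5) pairs with 3 row(s) of b.
- a (venue_id=NULL) has no partner → padded with NULL.
- a (venue_id=2) pairs with 1 row(s) of b.
- a (venue_id=6) pairs with 3 row(s) of b.
- a (venue_id=5) pairs with 3 row(s) of b.
- 3 row(s) from b found no a partner → padded with NULL.
Total: 10 matched + 4 padded = 14 rows.

14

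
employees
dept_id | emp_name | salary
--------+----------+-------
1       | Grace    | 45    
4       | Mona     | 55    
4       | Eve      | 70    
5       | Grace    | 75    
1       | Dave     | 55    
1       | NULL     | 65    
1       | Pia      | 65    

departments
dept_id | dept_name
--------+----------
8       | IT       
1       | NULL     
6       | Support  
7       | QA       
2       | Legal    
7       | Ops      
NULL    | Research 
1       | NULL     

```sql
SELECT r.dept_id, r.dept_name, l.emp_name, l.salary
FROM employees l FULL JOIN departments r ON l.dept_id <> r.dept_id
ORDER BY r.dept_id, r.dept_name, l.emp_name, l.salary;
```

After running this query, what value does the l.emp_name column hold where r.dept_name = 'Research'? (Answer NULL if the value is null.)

FULL OUTER JOIN keeps every row from both sides; unmatched rows get NULL for the other side's columns.
Matching on l.dept_id <> r.dept_id. A NULL in a compared column never satisfies the condition.
- l[0] dept_id=1 → 5 match(es) in r → 5 row(s).
- l[1] dept_id=4 → 7 match(es) in r → 7 row(s).
- l[2] dept_id=4 → 7 match(es) in r → 7 row(s).
- l[3] dept_id=5 → 7 match(es) in r → 7 row(s).
- l[4] dept_id=1 → 5 match(es) in r → 5 row(s).
- l[5] dept_id=1 → 5 match(es) in r → 5 row(s).
- l[6] dept_id=1 → 5 match(es) in r → 5 row(s).
- 1 row(s) from r found no l partner → padded with NULL.

NULL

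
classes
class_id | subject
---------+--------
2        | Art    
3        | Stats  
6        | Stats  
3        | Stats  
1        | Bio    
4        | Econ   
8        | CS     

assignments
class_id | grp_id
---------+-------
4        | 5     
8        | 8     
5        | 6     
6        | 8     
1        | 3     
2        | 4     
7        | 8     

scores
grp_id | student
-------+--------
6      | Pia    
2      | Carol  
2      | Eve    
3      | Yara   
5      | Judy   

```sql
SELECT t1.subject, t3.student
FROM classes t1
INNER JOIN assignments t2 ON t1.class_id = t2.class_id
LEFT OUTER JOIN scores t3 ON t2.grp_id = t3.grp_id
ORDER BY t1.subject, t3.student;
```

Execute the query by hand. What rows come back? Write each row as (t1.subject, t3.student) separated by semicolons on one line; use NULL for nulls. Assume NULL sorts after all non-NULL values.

(Art, NULL); (Bio, Yara); (CS, NULL); (Econ, Judy); (Stats, NULL)

Step 1 — t1 INNER JOIN t2 on class_id → 5 row(s).
Then LEFT JOIN `scores t3` on grp_id: each of those 5 rows is kept; rows whose t2.grp_id has no match in t3 get NULL for t3's columns.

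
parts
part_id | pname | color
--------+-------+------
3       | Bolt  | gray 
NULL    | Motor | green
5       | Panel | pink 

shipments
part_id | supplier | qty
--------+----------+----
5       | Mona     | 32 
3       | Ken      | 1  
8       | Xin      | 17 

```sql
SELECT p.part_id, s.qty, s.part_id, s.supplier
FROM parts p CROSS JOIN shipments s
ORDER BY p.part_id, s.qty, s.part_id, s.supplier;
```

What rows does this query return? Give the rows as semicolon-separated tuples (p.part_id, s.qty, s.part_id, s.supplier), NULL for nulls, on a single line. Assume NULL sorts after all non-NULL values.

CROSS JOIN pairs every row of `parts` with every row of `shipments`: 3 × 3 = 9 rows.

(3, 1, 3, Ken); (3, 17, 8, Xin); (3, 32, 5, Mona); (5, 1, 3, Ken); (5, 17, 8, Xin); (5, 32, 5, Mona); (NULL, 1, 3, Ken); (NULL, 17, 8, Xin); (NULL, 32, 5, Mona)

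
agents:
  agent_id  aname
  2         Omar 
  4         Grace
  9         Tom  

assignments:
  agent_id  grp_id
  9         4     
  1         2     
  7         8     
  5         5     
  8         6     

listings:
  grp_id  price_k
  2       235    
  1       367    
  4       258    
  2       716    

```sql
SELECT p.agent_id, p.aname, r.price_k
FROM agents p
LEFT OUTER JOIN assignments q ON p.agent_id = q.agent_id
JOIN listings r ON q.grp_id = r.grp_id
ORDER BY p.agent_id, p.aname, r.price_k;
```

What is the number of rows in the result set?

Evaluate left to right. First `agents p LEFT JOIN assignments q` on agent_id: 3 row(s).
Then INNER JOIN `listings r` on grp_id: keep only rows whose q.grp_id appears in r.
Result: 1 row(s).

1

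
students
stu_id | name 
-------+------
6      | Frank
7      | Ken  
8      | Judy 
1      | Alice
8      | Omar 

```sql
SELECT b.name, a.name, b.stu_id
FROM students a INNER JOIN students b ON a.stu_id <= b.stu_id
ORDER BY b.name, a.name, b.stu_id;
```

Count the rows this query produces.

INNER JOIN keeps only pairs where the ON condition holds.
Matching on a.stu_id <= b.stu_id.
- a (stu_id=6) pairs with 4 row(s) of b.
- a (stu_id=7) pairs with 3 row(s) of b.
- a (stu_id=8) pairs with 2 row(s) of b.
- a (stu_id=1) pairs with 5 row(s) of b.
- a (stu_id=8) pairs with 2 row(s) of b.
Total: 16 rows.

16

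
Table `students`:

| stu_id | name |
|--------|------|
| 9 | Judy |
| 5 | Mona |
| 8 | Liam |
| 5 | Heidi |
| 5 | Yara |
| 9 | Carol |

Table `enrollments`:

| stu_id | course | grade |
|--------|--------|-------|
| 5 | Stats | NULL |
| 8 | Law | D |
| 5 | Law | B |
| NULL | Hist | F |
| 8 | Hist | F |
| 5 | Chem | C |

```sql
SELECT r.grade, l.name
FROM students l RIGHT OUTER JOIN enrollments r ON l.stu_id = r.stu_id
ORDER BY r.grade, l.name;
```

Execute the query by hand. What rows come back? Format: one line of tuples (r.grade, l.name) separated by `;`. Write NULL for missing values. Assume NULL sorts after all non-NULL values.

RIGHT JOIN keeps every row from `enrollments`; unmatched rows get NULL for `students`'s columns.
Matching on l.stu_id = r.stu_id. A NULL in a compared column never satisfies the condition.
- l (stu_id=9) has no partner in r.
- l (stu_id=5) pairs with 3 row(s) of r.
- l (stu_id=8) pairs with 2 row(s) of r.
- l (stu_id=5) pairs with 3 row(s) of r.
- l (stu_id=5) pairs with 3 row(s) of r.
- l (stu_id=9) has no partner in r.
- plus 1 unmatched r row(s), each kept with NULL l columns.

(B, Heidi); (B, Mona); (B, Yara); (C, Heidi); (C, Mona); (C, Yara); (D, Liam); (F, Liam); (F, NULL); (NULL, Heidi); (NULL, Mona); (NULL, Yara)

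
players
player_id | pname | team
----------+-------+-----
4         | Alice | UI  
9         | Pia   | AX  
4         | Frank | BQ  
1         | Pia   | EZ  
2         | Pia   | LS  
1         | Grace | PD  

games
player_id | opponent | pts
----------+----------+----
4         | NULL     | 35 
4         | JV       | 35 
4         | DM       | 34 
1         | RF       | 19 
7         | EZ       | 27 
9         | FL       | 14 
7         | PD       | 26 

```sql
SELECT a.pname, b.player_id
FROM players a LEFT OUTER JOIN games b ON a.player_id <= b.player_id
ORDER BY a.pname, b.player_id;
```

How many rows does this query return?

33

LEFT JOIN keeps every row from `players`; unmatched rows get NULL for `games`'s columns.
Matching on a.player_id <= b.player_id.
- player_id=4: 6 matching b row(s), so 6 row(s) emitted.
- player_id=9: 1 matching b row(s), so 1 row(s) emitted.
- player_id=4: 6 matching b row(s), so 6 row(s) emitted.
- player_id=1: 7 matching b row(s), so 7 row(s) emitted.
- player_id=2: 6 matching b row(s), so 6 row(s) emitted.
- player_id=1: 7 matching b row(s), so 7 row(s) emitted.
Total: 33 rows.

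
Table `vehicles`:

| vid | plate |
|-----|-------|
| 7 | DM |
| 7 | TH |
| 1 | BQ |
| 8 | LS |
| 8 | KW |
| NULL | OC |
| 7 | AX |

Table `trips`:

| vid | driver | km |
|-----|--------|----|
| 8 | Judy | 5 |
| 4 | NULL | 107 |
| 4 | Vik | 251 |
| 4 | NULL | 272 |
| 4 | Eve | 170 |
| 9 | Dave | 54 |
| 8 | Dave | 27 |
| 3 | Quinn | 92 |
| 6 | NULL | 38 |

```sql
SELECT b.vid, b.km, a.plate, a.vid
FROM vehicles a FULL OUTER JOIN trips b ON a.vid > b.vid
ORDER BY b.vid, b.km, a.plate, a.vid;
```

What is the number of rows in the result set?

FULL OUTER JOIN keeps every row from both sides; unmatched rows get NULL for the other side's columns.
Matching on a.vid > b.vid. A NULL in a compared column never satisfies the condition.
- a (vid=7) pairs with 6 row(s) of b.
- a (vid=7) pairs with 6 row(s) of b.
- a (vid=1) has no partner → padded with NULL.
- a (vid=8) pairs with 6 row(s) of b.
- a (vid=8) pairs with 6 row(s) of b.
- a (vid=NULL) has no partner → padded with NULL.
- a (vid=7) pairs with 6 row(s) of b.
- 3 b row(s) had no a match → kept, a columns NULL.
Total: 30 matched + 5 padded = 35 rows.

35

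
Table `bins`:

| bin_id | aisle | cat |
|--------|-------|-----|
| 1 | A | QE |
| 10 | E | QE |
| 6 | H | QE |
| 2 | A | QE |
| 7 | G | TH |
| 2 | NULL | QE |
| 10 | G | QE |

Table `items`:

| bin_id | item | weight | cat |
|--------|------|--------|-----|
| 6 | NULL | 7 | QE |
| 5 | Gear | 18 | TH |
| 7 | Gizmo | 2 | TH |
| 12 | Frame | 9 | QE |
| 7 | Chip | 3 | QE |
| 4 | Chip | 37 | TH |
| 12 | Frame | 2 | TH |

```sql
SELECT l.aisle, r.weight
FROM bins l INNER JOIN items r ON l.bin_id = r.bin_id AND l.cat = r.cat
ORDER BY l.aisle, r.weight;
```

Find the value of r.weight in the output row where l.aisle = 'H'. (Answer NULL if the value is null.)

7

INNER JOIN keeps only pairs where the ON condition holds.
Matching on l.bin_id = r.bin_id AND l.cat = r.cat.
- l (bin_id=1, cat=QE) has no partner → excluded.
- l (bin_id=10, cat=QE) has no partner → excluded.
- l (bin_id=6, cat=QE) pairs with 1 row(s) of r.
- l (bin_id=2, cat=QE) has no partner → excluded.
- l (bin_id=7, cat=TH) pairs with 1 row(s) of r.
- l (bin_id=2, cat=QE) has no partner → excluded.
- l (bin_id=10, cat=QE) has no partner → excluded.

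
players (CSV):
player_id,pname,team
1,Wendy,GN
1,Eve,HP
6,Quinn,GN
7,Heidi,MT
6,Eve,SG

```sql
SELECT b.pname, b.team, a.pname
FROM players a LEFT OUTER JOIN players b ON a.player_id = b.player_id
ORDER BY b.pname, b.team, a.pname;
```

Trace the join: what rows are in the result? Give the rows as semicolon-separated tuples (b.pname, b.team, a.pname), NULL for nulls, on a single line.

LEFT JOIN keeps every row from `players a`; unmatched rows get NULL for `players b`'s columns.
Matching on a.player_id = b.player_id.
Matched pairs: 9; unmatched a rows kept: 0.

(Eve, HP, Eve); (Eve, HP, Wendy); (Eve, SG, Eve); (Eve, SG, Quinn); (Heidi, MT, Heidi); (Quinn, GN, Eve); (Quinn, GN, Quinn); (Wendy, GN, Eve); (Wendy, GN, Wendy)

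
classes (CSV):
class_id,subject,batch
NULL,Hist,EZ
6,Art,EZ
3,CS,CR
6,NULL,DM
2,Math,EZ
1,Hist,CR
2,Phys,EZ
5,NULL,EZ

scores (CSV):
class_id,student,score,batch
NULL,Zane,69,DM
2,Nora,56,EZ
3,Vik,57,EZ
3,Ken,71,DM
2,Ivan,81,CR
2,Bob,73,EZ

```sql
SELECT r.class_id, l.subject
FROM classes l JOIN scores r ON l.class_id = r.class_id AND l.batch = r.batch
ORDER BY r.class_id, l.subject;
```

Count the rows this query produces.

INNER JOIN keeps only pairs where the ON condition holds.
Matching on l.class_id = r.class_id AND l.batch = r.batch. A NULL in a compared column never satisfies the condition.
- class_id=NULL, batch=EZ: no matching r row, dropped.
- class_id=6, batch=EZ: no matching r row, dropped.
- class_id=3, batch=CR: no matching r row, dropped.
- class_id=6, batch=DM: no matching r row, dropped.
- class_id=2, batch=EZ: 2 matching r row(s), so 2 row(s) emitted.
- class_id=1, batch=CR: no matching r row, dropped.
- class_id=2, batch=EZ: 2 matching r row(s), so 2 row(s) emitted.
- class_id=5, batch=EZ: no matching r row, dropped.
Total: 4 rows.

4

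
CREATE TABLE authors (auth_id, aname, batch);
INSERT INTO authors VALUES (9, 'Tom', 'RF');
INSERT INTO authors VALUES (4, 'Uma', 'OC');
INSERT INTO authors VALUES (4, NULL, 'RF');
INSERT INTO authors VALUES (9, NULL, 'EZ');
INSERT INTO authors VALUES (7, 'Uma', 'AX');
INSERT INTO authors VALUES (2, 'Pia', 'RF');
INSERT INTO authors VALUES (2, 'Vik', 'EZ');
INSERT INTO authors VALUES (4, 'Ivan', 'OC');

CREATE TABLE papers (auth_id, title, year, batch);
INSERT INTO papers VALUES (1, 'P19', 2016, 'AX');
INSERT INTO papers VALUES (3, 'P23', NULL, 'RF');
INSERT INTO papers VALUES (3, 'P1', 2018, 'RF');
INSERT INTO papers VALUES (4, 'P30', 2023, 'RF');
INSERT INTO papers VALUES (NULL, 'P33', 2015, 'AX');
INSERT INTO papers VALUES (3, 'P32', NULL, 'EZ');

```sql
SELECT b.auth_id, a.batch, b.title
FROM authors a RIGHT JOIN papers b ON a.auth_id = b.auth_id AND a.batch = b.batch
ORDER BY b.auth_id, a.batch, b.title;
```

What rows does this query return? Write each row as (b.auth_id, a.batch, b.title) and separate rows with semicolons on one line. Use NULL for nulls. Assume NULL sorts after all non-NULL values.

RIGHT JOIN keeps every row from `papers`; unmatched rows get NULL for `authors`'s columns.
Matching on a.auth_id = b.auth_id AND a.batch = b.batch. A NULL in a compared column never satisfies the condition.
- a (auth_id=9, batch=RF) has no partner in b.
- a (auth_id=4, batch=OC) has no partner in b.
- a (auth_id=4, batch=RF) pairs with 1 row(s) of b.
- a (auth_id=9, batch=EZ) has no partner in b.
- a (auth_id=7, batch=AX) has no partner in b.
- a (auth_id=2, batch=RF) has no partner in b.
- a (auth_id=2, batch=EZ) has no partner in b.
- a (auth_id=4, batch=OC) has no partner in b.
- 5 b row(s) had no a match → kept, a columns NULL.
After projecting and ordering:
b.auth_id | a.batch | b.title
1 | NULL | P19
3 | NULL | P1
3 | NULL | P23
3 | NULL | P32
4 | RF | P30
NULL | NULL | P33

(1, NULL, P19); (3, NULL, P1); (3, NULL, P23); (3, NULL, P32); (4, RF, P30); (NULL, NULL, P33)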